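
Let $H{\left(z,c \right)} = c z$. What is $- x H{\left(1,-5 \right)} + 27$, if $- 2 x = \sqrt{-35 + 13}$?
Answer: $27 - \frac{5 i \sqrt{22}}{2} \approx 27.0 - 11.726 i$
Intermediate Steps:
$x = - \frac{i \sqrt{22}}{2}$ ($x = - \frac{\sqrt{-35 + 13}}{2} = - \frac{\sqrt{-22}}{2} = - \frac{i \sqrt{22}}{2} \approx - 2.3452 i$)
$- x H{\left(1,-5 \right)} + 27 = - \frac{\left(-1\right) i \sqrt{22}}{2} \left(\left(-5\right) 1\right) + 27 = \frac{i \sqrt{22}}{2} \left(-5\right) + 27 = - \frac{5 i \sqrt{22}}{2} + 27 = 27 - \frac{5 i \sqrt{22}}{2}$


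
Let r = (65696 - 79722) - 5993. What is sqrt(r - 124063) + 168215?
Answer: 168215 + I*sqrt(144082) ≈ 1.6822e+5 + 379.58*I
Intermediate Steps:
r = -20019 (r = -14026 - 5993 = -20019)
sqrt(r - 124063) + 168215 = sqrt(-20019 - 124063) + 168215 = sqrt(-144082) + 168215 = I*sqrt(144082) + 168215 = 168215 + I*sqrt(144082)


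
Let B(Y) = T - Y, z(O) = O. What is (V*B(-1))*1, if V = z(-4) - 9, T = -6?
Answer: 65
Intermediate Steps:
B(Y) = -6 - Y
V = -13 (V = -4 - 9 = -13)
(V*B(-1))*1 = -13*(-6 - 1*(-1))*1 = -13*(-6 + 1)*1 = -13*(-5)*1 = 65*1 = 65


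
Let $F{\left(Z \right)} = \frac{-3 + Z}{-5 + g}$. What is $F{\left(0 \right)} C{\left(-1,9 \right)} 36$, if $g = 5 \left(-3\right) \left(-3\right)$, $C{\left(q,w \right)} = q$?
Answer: $\frac{27}{10} \approx 2.7$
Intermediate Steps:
$g = 45$ ($g = \left(-15\right) \left(-3\right) = 45$)
$F{\left(Z \right)} = - \frac{3}{40} + \frac{Z}{40}$ ($F{\left(Z \right)} = \frac{-3 + Z}{-5 + 45} = \frac{-3 + Z}{40} = \left(-3 + Z\right) \frac{1}{40} = - \frac{3}{40} + \frac{Z}{40}$)
$F{\left(0 \right)} C{\left(-1,9 \right)} 36 = \left(- \frac{3}{40} + \frac{1}{40} \cdot 0\right) \left(-1\right) 36 = \left(- \frac{3}{40} + 0\right) \left(-1\right) 36 = \left(- \frac{3}{40}\right) \left(-1\right) 36 = \frac{3}{40} \cdot 36 = \frac{27}{10}$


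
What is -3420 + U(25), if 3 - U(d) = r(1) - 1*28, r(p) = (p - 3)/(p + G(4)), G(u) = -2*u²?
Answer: -105061/31 ≈ -3389.1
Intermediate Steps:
r(p) = (-3 + p)/(-32 + p) (r(p) = (p - 3)/(p - 2*4²) = (-3 + p)/(p - 2*16) = (-3 + p)/(p - 32) = (-3 + p)/(-32 + p))
U(d) = 959/31 (U(d) = 3 - ((-3 + 1)/(-32 + 1) - 1*28) = 3 - (-2/(-31) - 28) = 3 - (-1/31*(-2) - 28) = 3 - (2/31 - 28) = 3 - 1*(-866/31) = 3 + 866/31 = 959/31)
-3420 + U(25) = -3420 + 959/31 = -105061/31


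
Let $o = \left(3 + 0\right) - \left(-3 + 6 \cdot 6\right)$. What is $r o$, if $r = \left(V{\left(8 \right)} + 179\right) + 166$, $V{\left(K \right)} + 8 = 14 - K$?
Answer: $-10290$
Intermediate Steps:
$V{\left(K \right)} = 6 - K$ ($V{\left(K \right)} = -8 - \left(-14 + K\right) = 6 - K$)
$r = 343$ ($r = \left(\left(6 - 8\right) + 179\right) + 166 = \left(-2 + 179\right) + 166 = 177 + 166 = 343$)
$o = -30$ ($o = 3 - \left(-3 + 36\right) = 3 - 33 = -30$)
$r o = 343 \left(-30\right) = -10290$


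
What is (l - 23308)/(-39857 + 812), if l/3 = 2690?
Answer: 802/2055 ≈ 0.39027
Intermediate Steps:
l = 8070 (l = 3*2690 = 8070)
(l - 23308)/(-39857 + 812) = (8070 - 23308)/(-39857 + 812) = -15238/(-39045) = -15238*(-1/39045) = 802/2055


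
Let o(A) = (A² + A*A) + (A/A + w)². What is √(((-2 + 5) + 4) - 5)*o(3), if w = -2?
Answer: 19*√2 ≈ 26.870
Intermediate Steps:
o(A) = 1 + 2*A² (o(A) = (A² + A*A) + (A/A - 2)² = (A² + A²) + (1 - 2)² = 2*A² + (-1)² = 2*A² + 1 = 1 + 2*A²)
√(((-2 + 5) + 4) - 5)*o(3) = √(((-2 + 5) + 4) - 5)*(1 + 2*3²) = √((3 + 4) - 5)*(1 + 2*9) = √(7 - 5)*(1 + 18) = √2*19 = 19*√2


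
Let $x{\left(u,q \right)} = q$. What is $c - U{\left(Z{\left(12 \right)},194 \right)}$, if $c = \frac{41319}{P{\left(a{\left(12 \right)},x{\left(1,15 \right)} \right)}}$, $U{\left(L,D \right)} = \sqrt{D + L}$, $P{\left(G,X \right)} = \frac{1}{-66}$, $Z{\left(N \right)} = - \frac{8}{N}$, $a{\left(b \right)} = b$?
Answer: $-2727054 - \frac{2 \sqrt{435}}{3} \approx -2.7271 \cdot 10^{6}$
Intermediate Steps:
$P{\left(G,X \right)} = - \frac{1}{66}$
$c = -2727054$ ($c = \frac{41319}{- \frac{1}{66}} = 41319 \left(-66\right) = -2727054$)
$c - U{\left(Z{\left(12 \right)},194 \right)} = -2727054 - \sqrt{194 - \frac{8}{12}} = -2727054 - \sqrt{194 - \frac{2}{3}} = -2727054 - \sqrt{\frac{580}{3}} = -2727054 - \frac{2 \sqrt{435}}{3}$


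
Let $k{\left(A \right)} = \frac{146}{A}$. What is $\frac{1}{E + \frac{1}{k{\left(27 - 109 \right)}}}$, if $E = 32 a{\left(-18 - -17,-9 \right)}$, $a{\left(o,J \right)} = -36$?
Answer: $- \frac{73}{84137} \approx -0.00086763$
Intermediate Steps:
$E = -1152$ ($E = 32 \left(-36\right) = -1152$)
$\frac{1}{E + \frac{1}{k{\left(27 - 109 \right)}}} = \frac{1}{-1152 + \frac{1}{146 \frac{1}{27 - 109}}} = \frac{1}{-1152 + \frac{1}{146 \frac{1}{-82}}} = \frac{1}{-1152 + \frac{1}{146 \left(- \frac{1}{82}\right)}} = \frac{1}{-1152 + \frac{1}{- \frac{73}{41}}} = \frac{1}{-1152 - \frac{41}{73}} = \frac{1}{- \frac{84137}{73}} = - \frac{73}{84137}$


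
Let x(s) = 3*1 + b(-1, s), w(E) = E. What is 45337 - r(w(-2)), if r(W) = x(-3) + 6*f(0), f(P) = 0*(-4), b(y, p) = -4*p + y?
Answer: 45323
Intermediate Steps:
b(y, p) = y - 4*p
f(P) = 0
x(s) = 2 - 4*s (x(s) = 3*1 + (-1 - 4*s) = 3 + (-1 - 4*s) = 2 - 4*s)
r(W) = 14 (r(W) = (2 - 4*(-3)) + 6*0 = (2 + 12) + 0 = 14 + 0 = 14)
45337 - r(w(-2)) = 45337 - 1*14 = 45337 - 14 = 45323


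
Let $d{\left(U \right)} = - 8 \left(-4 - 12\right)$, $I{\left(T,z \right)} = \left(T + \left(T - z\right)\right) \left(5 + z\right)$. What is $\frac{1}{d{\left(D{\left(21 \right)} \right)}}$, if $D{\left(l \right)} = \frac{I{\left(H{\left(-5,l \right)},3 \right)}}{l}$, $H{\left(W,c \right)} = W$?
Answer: $\frac{1}{128} \approx 0.0078125$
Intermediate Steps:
$I{\left(T,z \right)} = \left(5 + z\right) \left(- z + 2 T\right)$ ($I{\left(T,z \right)} = \left(- z + 2 T\right) \left(5 + z\right) = \left(5 + z\right) \left(- z + 2 T\right)$)
$D{\left(l \right)} = - \frac{104}{l}$ ($D{\left(l \right)} = \frac{- 3^{2} - 15 + 10 \left(-5\right) + 2 \left(-5\right) 3}{l} = \frac{\left(-1\right) 9 - 15 - 50 - 30}{l} = \frac{-9 - 15 - 50 - 30}{l} = - \frac{104}{l}$)
$d{\left(U \right)} = 128$ ($d{\left(U \right)} = \left(-8\right) \left(-16\right) = 128$)
$\frac{1}{d{\left(D{\left(21 \right)} \right)}} = \frac{1}{128}$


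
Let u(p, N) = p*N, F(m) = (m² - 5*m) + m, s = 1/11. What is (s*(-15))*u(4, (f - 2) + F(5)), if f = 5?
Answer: -480/11 ≈ -43.636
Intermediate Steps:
s = 1/11 ≈ 0.090909
F(m) = m² - 4*m
u(p, N) = N*p
(s*(-15))*u(4, (f - 2) + F(5)) = ((1/11)*(-15))*(((5 - 2) + 5*(-4 + 5))*4) = -15*(3 + 5*1)*4/11 = -15*(3 + 5)*4/11 = -120*4/11 = -15/11*32 = -480/11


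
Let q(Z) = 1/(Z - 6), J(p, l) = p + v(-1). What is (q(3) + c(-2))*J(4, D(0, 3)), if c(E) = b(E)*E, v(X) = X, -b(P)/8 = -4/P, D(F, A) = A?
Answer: 95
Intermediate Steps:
b(P) = 32/P (b(P) = -(-32)/P = 32/P)
c(E) = 32 (c(E) = (32/E)*E = 32)
J(p, l) = -1 + p (J(p, l) = p - 1 = -1 + p)
q(Z) = 1/(-6 + Z)
(q(3) + c(-2))*J(4, D(0, 3)) = (1/(-6 + 3) + 32)*(-1 + 4) = (1/(-3) + 32)*3 = (-1/3 + 32)*3 = (95/3)*3 = 95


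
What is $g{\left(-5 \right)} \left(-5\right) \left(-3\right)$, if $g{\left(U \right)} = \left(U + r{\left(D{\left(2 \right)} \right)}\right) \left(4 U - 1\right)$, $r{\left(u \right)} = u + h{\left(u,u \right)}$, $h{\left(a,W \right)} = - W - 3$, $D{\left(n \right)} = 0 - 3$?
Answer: $2520$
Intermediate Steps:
$D{\left(n \right)} = -3$ ($D{\left(n \right)} = 0 - 3 = -3$)
$h{\left(a,W \right)} = -3 - W$
$r{\left(u \right)} = -3$ ($r{\left(u \right)} = u - \left(3 + u\right) = -3$)
$g{\left(U \right)} = \left(-1 + 4 U\right) \left(-3 + U\right)$ ($g{\left(U \right)} = \left(U - 3\right) \left(4 U - 1\right) = \left(-3 + U\right) \left(-1 + 4 U\right) = \left(-1 + 4 U\right) \left(-3 + U\right)$)
$g{\left(-5 \right)} \left(-5\right) \left(-3\right) = \left(3 - -65 + 4 \left(-5\right)^{2}\right) \left(-5\right) \left(-3\right) = \left(3 + 65 + 4 \cdot 25\right) \left(-5\right) \left(-3\right) = \left(3 + 65 + 100\right) \left(-5\right) \left(-3\right) = 168 \left(-5\right) \left(-3\right) = \left(-840\right) \left(-3\right) = 2520$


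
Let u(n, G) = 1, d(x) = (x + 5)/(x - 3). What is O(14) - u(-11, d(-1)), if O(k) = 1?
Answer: 0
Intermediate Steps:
d(x) = (5 + x)/(-3 + x)
O(14) - u(-11, d(-1)) = 1 - 1*1 = 1 - 1 = 0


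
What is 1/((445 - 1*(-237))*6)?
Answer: 1/4092 ≈ 0.00024438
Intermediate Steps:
1/((445 - 1*(-237))*6) = 1/((445 + 237)*6) = 1/(682*6) = 1/4092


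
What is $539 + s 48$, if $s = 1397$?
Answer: $67595$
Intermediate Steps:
$539 + s 48 = 539 + 1397 \cdot 48 = 539 + 67056 = 67595$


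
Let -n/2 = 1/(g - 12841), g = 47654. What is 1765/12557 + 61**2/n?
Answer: -1626623391831/25114 ≈ -6.4770e+7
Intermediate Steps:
n = -2/34813 (n = -2/(47654 - 12841) = -2/34813 ≈ -5.7450e-5)
1765/12557 + 61**2/n = 1765/12557 + 61**2/(-2/34813) = 1765*(1/12557) + 3721*(-34813/2) = 1765/12557 - 129539173/2 = -1626623391831/25114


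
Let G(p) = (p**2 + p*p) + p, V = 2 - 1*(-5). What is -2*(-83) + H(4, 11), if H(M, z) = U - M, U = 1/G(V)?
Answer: 17011/105 ≈ 162.01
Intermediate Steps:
V = 7 (V = 2 + 5 = 7)
G(p) = p + 2*p**2 (G(p) = (p**2 + p**2) + p = 2*p**2 + p = p + 2*p**2)
U = 1/105 (U = 1/(7*(1 + 2*7)) = 1/(7*(1 + 14)) = 1/(7*15) = 1/105 ≈ 0.0095238)
H(M, z) = 1/105 - M
-2*(-83) + H(4, 11) = -2*(-83) + (1/105 - 1*4) = 166 + (1/105 - 4) = 166 - 419/105 = 17011/105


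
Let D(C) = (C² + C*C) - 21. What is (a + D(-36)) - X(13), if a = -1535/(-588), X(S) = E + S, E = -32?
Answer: 1524455/588 ≈ 2592.6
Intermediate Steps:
X(S) = -32 + S
a = 1535/588 (a = -1535*(-1/588) = 1535/588 ≈ 2.6105)
D(C) = -21 + 2*C² (D(C) = (C² + C²) - 21 = 2*C² - 21 = -21 + 2*C²)
(a + D(-36)) - X(13) = (1535/588 + (-21 + 2*(-36)²)) - (-32 + 13) = (1535/588 + (-21 + 2*1296)) - 1*(-19) = (1535/588 + (-21 + 2592)) + 19 = (1535/588 + 2571) + 19 = 1513283/588 + 19 = 1524455/588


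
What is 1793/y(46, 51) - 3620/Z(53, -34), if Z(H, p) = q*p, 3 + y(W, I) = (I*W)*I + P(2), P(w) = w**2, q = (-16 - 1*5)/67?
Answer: -1318995599/3883089 ≈ -339.68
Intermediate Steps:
q = -21/67 (q = (-16 - 5)*(1/67) = -21*1/67 = -21/67 ≈ -0.31343)
y(W, I) = 1 + W*I**2 (y(W, I) = -3 + ((I*W)*I + 2**2) = -3 + (W*I**2 + 4) = -3 + (4 + W*I**2) = 1 + W*I**2)
Z(H, p) = -21*p/67
1793/y(46, 51) - 3620/Z(53, -34) = 1793/(1 + 46*51**2) - 3620/((-21/67*(-34))) = 1793/(1 + 46*2601) - 3620/714/67 = 1793/(1 + 119646) - 3620*67/714 = 1793/119647 - 121270/357 = 1793*(1/119647) - 121270/357 = 163/10877 - 121270/357 = -1318995599/3883089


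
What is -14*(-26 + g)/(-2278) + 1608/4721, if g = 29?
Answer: 1930653/5377219 ≈ 0.35904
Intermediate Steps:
-14*(-26 + g)/(-2278) + 1608/4721 = -14*(-26 + 29)/(-2278) + 1608/4721 = -14*3*(-1/2278) + 1608*(1/4721) = -42*(-1/2278) + 1608/4721 = 21/1139 + 1608/4721 = 1930653/5377219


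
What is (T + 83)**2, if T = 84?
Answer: 27889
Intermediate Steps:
(T + 83)**2 = (84 + 83)**2 = 167**2 = 27889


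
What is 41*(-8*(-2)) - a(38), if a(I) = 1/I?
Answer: 24927/38 ≈ 655.97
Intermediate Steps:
41*(-8*(-2)) - a(38) = 41*(-8*(-2)) - 1/38 = 41*16 - 1*1/38 = 656 - 1/38 = 24927/38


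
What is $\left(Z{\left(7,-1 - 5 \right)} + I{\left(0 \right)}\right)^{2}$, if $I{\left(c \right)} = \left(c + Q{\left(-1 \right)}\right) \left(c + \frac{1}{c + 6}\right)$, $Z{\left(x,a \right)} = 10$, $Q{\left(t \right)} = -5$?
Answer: $\frac{3025}{36} \approx 84.028$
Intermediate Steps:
$I{\left(c \right)} = \left(-5 + c\right) \left(c + \frac{1}{6 + c}\right)$ ($I{\left(c \right)} = \left(c - 5\right) \left(c + \frac{1}{c + 6}\right) = \left(-5 + c\right) \left(c + \frac{1}{6 + c}\right)$)
$\left(Z{\left(7,-1 - 5 \right)} + I{\left(0 \right)}\right)^{2} = \left(10 + \frac{-5 + 0^{2} + 0^{3} - 0}{6 + 0}\right)^{2} = \left(10 + \frac{-5 + 0 + 0 + 0}{6}\right)^{2} = \left(10 + \frac{1}{6} \left(-5\right)\right)^{2} = \left(10 - \frac{5}{6}\right)^{2} = \left(\frac{55}{6}\right)^{2} = \frac{3025}{36}$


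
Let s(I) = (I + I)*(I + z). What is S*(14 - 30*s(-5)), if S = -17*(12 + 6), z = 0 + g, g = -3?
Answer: 730116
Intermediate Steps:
z = -3 (z = 0 - 3 = -3)
s(I) = 2*I*(-3 + I) (s(I) = (I + I)*(I - 3) = (2*I)*(-3 + I) = 2*I*(-3 + I))
S = -306 (S = -17*18 = -306)
S*(14 - 30*s(-5)) = -306*(14 - 60*(-5)*(-3 - 5)) = -306*(14 - 60*(-5)*(-8)) = -306*(14 - 30*80) = -306*(14 - 2400) = -306*(-2386) = 730116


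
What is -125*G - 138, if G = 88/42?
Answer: -8398/21 ≈ -399.90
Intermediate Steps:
G = 44/21 (G = 88*(1/42) = 44/21 ≈ 2.0952)
-125*G - 138 = -125*44/21 - 138 = -5500/21 - 138 = -8398/21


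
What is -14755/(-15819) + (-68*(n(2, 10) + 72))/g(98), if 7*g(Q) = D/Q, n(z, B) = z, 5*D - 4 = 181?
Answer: -1475834669/15819 ≈ -93295.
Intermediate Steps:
D = 37 (D = ⅘ + (⅕)*181 = ⅘ + 181/5 = 37)
g(Q) = 37/(7*Q) (g(Q) = (37/Q)/7 = 37/(7*Q))
-14755/(-15819) + (-68*(n(2, 10) + 72))/g(98) = -14755/(-15819) + (-68*(2 + 72))/(((37/7)/98)) = -14755*(-1/15819) + (-68*74)/(((37/7)*(1/98))) = 14755/15819 - 5032/37/686 = 14755/15819 - 5032*686/37 = 14755/15819 - 93296 = -1475834669/15819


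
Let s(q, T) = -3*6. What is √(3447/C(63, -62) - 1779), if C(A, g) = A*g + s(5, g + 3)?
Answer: I*√84586943/218 ≈ 42.189*I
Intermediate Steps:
s(q, T) = -18
C(A, g) = -18 + A*g (C(A, g) = A*g - 18 = -18 + A*g)
√(3447/C(63, -62) - 1779) = √(3447/(-18 + 63*(-62)) - 1779) = √(3447/(-18 - 3906) - 1779) = √(3447/(-3924) - 1779) = √(3447*(-1/3924) - 1779) = √(-383/436 - 1779) = √(-776027/436) = I*√84586943/218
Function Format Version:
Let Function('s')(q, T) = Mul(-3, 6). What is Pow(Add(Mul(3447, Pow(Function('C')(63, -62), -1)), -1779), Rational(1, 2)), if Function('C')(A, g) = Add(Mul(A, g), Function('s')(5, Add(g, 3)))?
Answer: Mul(Rational(1, 218), I, Pow(84586943, Rational(1, 2))) ≈ Mul(42.189, I)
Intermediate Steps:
Function('s')(q, T) = -18
Function('C')(A, g) = Add(-18, Mul(A, g)) (Function('C')(A, g) = Add(Mul(A, g), -18) = Add(-18, Mul(A, g)))
Pow(Add(Mul(3447, Pow(Function('C')(63, -62), -1)), -1779), Rational(1, 2)) = Pow(Add(Mul(3447, Pow(Add(-18, Mul(63, -62)), -1)), -1779), Rational(1, 2)) = Pow(Add(Mul(3447, Pow(Add(-18, -3906), -1)), -1779), Rational(1, 2)) = Pow(Add(Mul(3447, Pow(-3924, -1)), -1779), Rational(1, 2)) = Pow(Add(Mul(3447, Rational(-1, 3924)), -1779), Rational(1, 2)) = Pow(Add(Rational(-383, 436), -1779), Rational(1, 2)) = Pow(Rational(-776027, 436), Rational(1, 2)) = Mul(Rational(1, 218), I, Pow(84586943, Rational(1, 2)))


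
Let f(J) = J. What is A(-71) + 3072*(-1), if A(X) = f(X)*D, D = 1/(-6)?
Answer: -18361/6 ≈ -3060.2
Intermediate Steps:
D = -⅙ ≈ -0.16667
A(X) = -X/6 (A(X) = X*(-⅙) = -X/6)
A(-71) + 3072*(-1) = -⅙*(-71) + 3072*(-1) = 71/6 - 3072 = -18361/6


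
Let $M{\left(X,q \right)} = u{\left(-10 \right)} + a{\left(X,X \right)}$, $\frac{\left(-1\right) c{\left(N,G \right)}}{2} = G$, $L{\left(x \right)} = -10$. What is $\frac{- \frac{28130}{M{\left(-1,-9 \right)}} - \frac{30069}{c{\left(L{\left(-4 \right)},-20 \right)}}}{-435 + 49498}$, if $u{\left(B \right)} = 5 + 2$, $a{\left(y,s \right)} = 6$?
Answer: $- \frac{1516097}{25512760} \approx -0.059425$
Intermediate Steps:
$c{\left(N,G \right)} = - 2 G$
$u{\left(B \right)} = 7$
$M{\left(X,q \right)} = 13$ ($M{\left(X,q \right)} = 7 + 6 = 13$)
$\frac{- \frac{28130}{M{\left(-1,-9 \right)}} - \frac{30069}{c{\left(L{\left(-4 \right)},-20 \right)}}}{-435 + 49498} = \frac{- \frac{28130}{13} - \frac{30069}{\left(-2\right) \left(-20\right)}}{-435 + 49498} = \frac{\left(-28130\right) \frac{1}{13} - \frac{30069}{40}}{49063} = \left(- \frac{28130}{13} - \frac{30069}{40}\right) \frac{1}{49063} = \left(- \frac{1516097}{520}\right) \frac{1}{49063} = - \frac{1516097}{25512760}$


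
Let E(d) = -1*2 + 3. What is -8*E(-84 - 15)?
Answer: -8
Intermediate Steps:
E(d) = 1 (E(d) = -2 + 3 = 1)
-8*E(-84 - 15) = -8*1 = -8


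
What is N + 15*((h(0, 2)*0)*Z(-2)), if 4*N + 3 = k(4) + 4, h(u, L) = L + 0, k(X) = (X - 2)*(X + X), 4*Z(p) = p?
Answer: 17/4 ≈ 4.2500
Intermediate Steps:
Z(p) = p/4
k(X) = 2*X*(-2 + X) (k(X) = (-2 + X)*(2*X) = 2*X*(-2 + X))
h(u, L) = L
N = 17/4 (N = -3/4 + (2*4*(-2 + 4) + 4)/4 = -3/4 + (2*4*2 + 4)/4 = -3/4 + (16 + 4)/4 = -3/4 + (1/4)*20 = -3/4 + 5 = 17/4 ≈ 4.2500)
N + 15*((h(0, 2)*0)*Z(-2)) = 17/4 + 15*((2*0)*((1/4)*(-2))) = 17/4 + 15*(0*(-1/2)) = 17/4 + 15*0 = 17/4 + 0 = 17/4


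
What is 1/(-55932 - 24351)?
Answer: -1/80283 ≈ -1.2456e-5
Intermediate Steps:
1/(-55932 - 24351) = 1/(-80283) = -1/80283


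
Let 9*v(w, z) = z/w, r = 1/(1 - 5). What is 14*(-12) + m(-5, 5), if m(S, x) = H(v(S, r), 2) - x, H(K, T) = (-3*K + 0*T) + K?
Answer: -15571/90 ≈ -173.01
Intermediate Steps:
r = -¼ (r = 1/(-4) = -¼ ≈ -0.25000)
v(w, z) = z/(9*w) (v(w, z) = (z/w)/9 = z/(9*w))
H(K, T) = -2*K (H(K, T) = (-3*K + 0) + K = -3*K + K = -2*K)
m(S, x) = -x + 1/(18*S) (m(S, x) = -2*(-1)/(9*4*S) - x = -(-1)/(18*S) - x = 1/(18*S) - x = -x + 1/(18*S))
14*(-12) + m(-5, 5) = 14*(-12) + (-1*5 + (1/18)/(-5)) = -168 + (-5 + (1/18)*(-⅕)) = -168 + (-5 - 1/90) = -168 - 451/90 = -15571/90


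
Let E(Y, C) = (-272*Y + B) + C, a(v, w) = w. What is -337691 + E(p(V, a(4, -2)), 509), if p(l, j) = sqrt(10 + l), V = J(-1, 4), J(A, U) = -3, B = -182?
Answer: -337364 - 272*sqrt(7) ≈ -3.3808e+5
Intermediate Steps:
V = -3
E(Y, C) = -182 + C - 272*Y (E(Y, C) = (-272*Y - 182) + C = (-182 - 272*Y) + C = -182 + C - 272*Y)
-337691 + E(p(V, a(4, -2)), 509) = -337691 + (-182 + 509 - 272*sqrt(10 - 3)) = -337691 + (-182 + 509 - 272*sqrt(7)) = -337691 + (327 - 272*sqrt(7)) = -337364 - 272*sqrt(7)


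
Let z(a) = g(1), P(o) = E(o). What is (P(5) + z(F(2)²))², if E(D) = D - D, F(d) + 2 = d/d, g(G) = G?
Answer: 1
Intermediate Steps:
F(d) = -1 (F(d) = -2 + d/d = -2 + 1 = -1)
E(D) = 0
P(o) = 0
z(a) = 1
(P(5) + z(F(2)²))² = (0 + 1)² = 1² = 1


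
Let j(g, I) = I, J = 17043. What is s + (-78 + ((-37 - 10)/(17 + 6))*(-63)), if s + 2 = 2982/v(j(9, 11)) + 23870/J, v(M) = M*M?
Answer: 154220477/2062203 ≈ 74.784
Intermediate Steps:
v(M) = M²
s = 49586090/2062203 (s = -2 + (2982/(11²) + 23870/17043) = -2 + (2982/121 + 23870*(1/17043)) = -2 + (2982*(1/121) + 23870/17043) = -2 + (2982/121 + 23870/17043) = -2 + 53710496/2062203 = 49586090/2062203 ≈ 24.045)
s + (-78 + ((-37 - 10)/(17 + 6))*(-63)) = 49586090/2062203 + (-78 + ((-37 - 10)/(17 + 6))*(-63)) = 49586090/2062203 + (-78 - 47/23*(-63)) = 49586090/2062203 + (-78 + 2961/23) = 49586090/2062203 + 1167/23 = 154220477/2062203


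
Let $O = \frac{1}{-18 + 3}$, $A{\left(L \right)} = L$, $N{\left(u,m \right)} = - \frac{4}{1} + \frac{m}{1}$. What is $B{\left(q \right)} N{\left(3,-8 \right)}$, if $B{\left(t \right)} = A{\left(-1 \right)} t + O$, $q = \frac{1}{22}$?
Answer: $\frac{74}{55} \approx 1.3455$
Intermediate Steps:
$N{\left(u,m \right)} = -4 + m$ ($N{\left(u,m \right)} = \left(-4\right) 1 + m 1 = -4 + m$)
$q = \frac{1}{22} \approx 0.045455$
$O = - \frac{1}{15}$ ($O = \frac{1}{-15} = - \frac{1}{15} \approx -0.066667$)
$B{\left(t \right)} = - \frac{1}{15} - t$ ($B{\left(t \right)} = - t - \frac{1}{15} = - \frac{1}{15} - t$)
$B{\left(q \right)} N{\left(3,-8 \right)} = \left(- \frac{1}{15} - \frac{1}{22}\right) \left(-4 - 8\right) = \left(- \frac{1}{15} - \frac{1}{22}\right) \left(-12\right) = \left(- \frac{37}{330}\right) \left(-12\right) = \frac{74}{55}$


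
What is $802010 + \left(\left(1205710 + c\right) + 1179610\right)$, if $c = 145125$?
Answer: $3332455$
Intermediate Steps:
$802010 + \left(\left(1205710 + c\right) + 1179610\right) = 802010 + \left(\left(1205710 + 145125\right) + 1179610\right) = 802010 + \left(1350835 + 1179610\right) = 802010 + 2530445 = 3332455$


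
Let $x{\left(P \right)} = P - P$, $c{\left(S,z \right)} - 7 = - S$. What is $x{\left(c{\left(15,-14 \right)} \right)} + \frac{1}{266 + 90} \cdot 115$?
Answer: $\frac{115}{356} \approx 0.32303$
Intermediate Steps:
$c{\left(S,z \right)} = 7 - S$
$x{\left(P \right)} = 0$
$x{\left(c{\left(15,-14 \right)} \right)} + \frac{1}{266 + 90} \cdot 115 = 0 + \frac{1}{266 + 90} \cdot 115 = 0 + \frac{1}{356} \cdot 115 = 0 + \frac{115}{356} = \frac{115}{356}$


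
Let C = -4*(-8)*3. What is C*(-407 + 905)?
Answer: 47808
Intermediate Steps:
C = 96 (C = 32*3 = 96)
C*(-407 + 905) = 96*(-407 + 905) = 96*498 = 47808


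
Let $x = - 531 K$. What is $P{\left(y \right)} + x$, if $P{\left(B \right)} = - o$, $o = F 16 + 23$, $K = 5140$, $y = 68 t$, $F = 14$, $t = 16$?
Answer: $-2729587$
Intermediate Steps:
$y = 1088$ ($y = 68 \cdot 16 = 1088$)
$o = 247$ ($o = 14 \cdot 16 + 23 = 224 + 23 = 247$)
$P{\left(B \right)} = -247$ ($P{\left(B \right)} = \left(-1\right) 247 = -247$)
$x = -2729340$ ($x = \left(-531\right) 5140 = -2729340$)
$P{\left(y \right)} + x = -247 - 2729340 = -2729587$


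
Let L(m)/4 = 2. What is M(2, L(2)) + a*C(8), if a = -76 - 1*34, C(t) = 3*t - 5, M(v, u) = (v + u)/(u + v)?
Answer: -2089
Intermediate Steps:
L(m) = 8 (L(m) = 4*2 = 8)
M(v, u) = 1 (M(v, u) = (u + v)/(u + v) = 1)
C(t) = -5 + 3*t
a = -110 (a = -76 - 34 = -110)
M(2, L(2)) + a*C(8) = 1 - 110*(-5 + 3*8) = 1 - 110*(-5 + 24) = 1 - 110*19 = 1 - 2090 = -2089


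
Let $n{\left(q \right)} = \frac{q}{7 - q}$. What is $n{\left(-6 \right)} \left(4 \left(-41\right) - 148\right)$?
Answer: $144$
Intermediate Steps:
$n{\left(-6 \right)} \left(4 \left(-41\right) - 148\right) = \left(-1\right) \left(-6\right) \frac{1}{-7 - 6} \left(4 \left(-41\right) - 148\right) = \left(-1\right) \left(-6\right) \frac{1}{-13} \left(-164 - 148\right) = \left(-1\right) \left(-6\right) \left(- \frac{1}{13}\right) \left(-312\right) = \left(- \frac{6}{13}\right) \left(-312\right) = 144$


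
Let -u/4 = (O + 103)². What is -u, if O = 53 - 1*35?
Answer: 58564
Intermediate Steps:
O = 18 (O = 53 - 35 = 18)
u = -58564 (u = -4*(18 + 103)² = -4*121² = -4*14641 = -58564)
-u = -1*(-58564) = 58564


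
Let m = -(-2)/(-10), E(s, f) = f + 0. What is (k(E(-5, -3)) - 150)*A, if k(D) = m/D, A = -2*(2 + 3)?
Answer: 4498/3 ≈ 1499.3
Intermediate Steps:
E(s, f) = f
A = -10 (A = -2*5 = -10)
m = -⅕ (m = -(-2)*(-1)/10 = -1*⅕ = -⅕ ≈ -0.20000)
k(D) = -1/(5*D)
(k(E(-5, -3)) - 150)*A = (-⅕/(-3) - 150)*(-10) = (-⅕*(-⅓) - 150)*(-10) = (1/15 - 150)*(-10) = -2249/15*(-10) = 4498/3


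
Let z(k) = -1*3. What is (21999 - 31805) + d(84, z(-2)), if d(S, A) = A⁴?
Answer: -9725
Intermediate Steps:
z(k) = -3
(21999 - 31805) + d(84, z(-2)) = (21999 - 31805) + (-3)⁴ = -9806 + 81 = -9725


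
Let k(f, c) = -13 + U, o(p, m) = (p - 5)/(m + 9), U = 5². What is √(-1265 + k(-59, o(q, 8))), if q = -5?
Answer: I*√1253 ≈ 35.398*I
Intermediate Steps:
U = 25
o(p, m) = (-5 + p)/(9 + m)
k(f, c) = 12 (k(f, c) = -13 + 25 = 12)
√(-1265 + k(-59, o(q, 8))) = √(-1265 + 12) = √(-1253) = I*√1253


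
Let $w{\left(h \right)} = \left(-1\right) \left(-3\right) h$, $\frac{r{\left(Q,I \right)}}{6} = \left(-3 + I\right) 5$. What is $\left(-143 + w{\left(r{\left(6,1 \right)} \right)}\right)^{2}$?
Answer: $104329$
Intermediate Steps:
$r{\left(Q,I \right)} = -90 + 30 I$ ($r{\left(Q,I \right)} = 6 \left(-3 + I\right) 5 = 6 \left(-15 + 5 I\right) = -90 + 30 I$)
$w{\left(h \right)} = 3 h$
$\left(-143 + w{\left(r{\left(6,1 \right)} \right)}\right)^{2} = \left(-143 + 3 \left(-90 + 30 \cdot 1\right)\right)^{2} = \left(-143 + 3 \left(-90 + 30\right)\right)^{2} = \left(-143 + 3 \left(-60\right)\right)^{2} = \left(-143 - 180\right)^{2} = \left(-323\right)^{2} = 104329$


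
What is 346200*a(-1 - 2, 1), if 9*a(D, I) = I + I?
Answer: 230800/3 ≈ 76933.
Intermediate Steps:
a(D, I) = 2*I/9 (a(D, I) = (I + I)/9 = (2*I)/9 = 2*I/9)
346200*a(-1 - 2, 1) = 346200*((2/9)*1) = 346200*(2/9) = 230800/3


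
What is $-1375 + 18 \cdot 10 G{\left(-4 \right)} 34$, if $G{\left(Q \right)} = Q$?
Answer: $-25855$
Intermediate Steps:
$-1375 + 18 \cdot 10 G{\left(-4 \right)} 34 = -1375 + 18 \cdot 10 \left(\left(-4\right) 34\right) = -1375 + 180 \left(-136\right) = -1375 - 24480 = -25855$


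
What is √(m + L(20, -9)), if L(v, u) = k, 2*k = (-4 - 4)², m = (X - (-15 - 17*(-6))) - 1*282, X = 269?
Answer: 2*I*√17 ≈ 8.2462*I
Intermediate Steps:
m = -100 (m = (269 - (-15 - 17*(-6))) - 1*282 = (269 - (-15 + 102)) - 282 = (269 - 1*87) - 282 = (269 - 87) - 282 = 182 - 282 = -100)
k = 32 (k = (-4 - 4)²/2 = (½)*(-8)² = (½)*64 = 32)
L(v, u) = 32
√(m + L(20, -9)) = √(-100 + 32) = √(-68) = 2*I*√17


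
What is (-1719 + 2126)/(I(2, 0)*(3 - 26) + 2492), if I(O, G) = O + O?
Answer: 407/2400 ≈ 0.16958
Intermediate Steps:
I(O, G) = 2*O
(-1719 + 2126)/(I(2, 0)*(3 - 26) + 2492) = (-1719 + 2126)/((2*2)*(3 - 26) + 2492) = 407/(4*(-23) + 2492) = 407/(-92 + 2492) = 407/2400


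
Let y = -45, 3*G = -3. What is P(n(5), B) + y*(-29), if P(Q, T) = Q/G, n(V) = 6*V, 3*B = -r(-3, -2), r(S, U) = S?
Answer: 1275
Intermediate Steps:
G = -1 (G = (1/3)*(-3) = -1)
B = 1 (B = (-1*(-3))/3 = (1/3)*3 = 1)
P(Q, T) = -Q (P(Q, T) = Q/(-1) = Q*(-1) = -Q)
P(n(5), B) + y*(-29) = -6*5 - 45*(-29) = -1*30 + 1305 = -30 + 1305 = 1275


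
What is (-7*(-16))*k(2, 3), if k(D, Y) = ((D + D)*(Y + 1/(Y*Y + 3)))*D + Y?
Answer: 9296/3 ≈ 3098.7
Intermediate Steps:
k(D, Y) = Y + 2*D²*(Y + 1/(3 + Y²)) (k(D, Y) = ((2*D)*(Y + 1/(Y² + 3)))*D + Y = ((2*D)*(Y + 1/(3 + Y²)))*D + Y = (2*D*(Y + 1/(3 + Y²)))*D + Y = 2*D²*(Y + 1/(3 + Y²)) + Y = Y + 2*D²*(Y + 1/(3 + Y²)))
(-7*(-16))*k(2, 3) = (-7*(-16))*((3³ + 2*2² + 3*3 + 2*2²*3³ + 6*3*2²)/(3 + 3²)) = 112*((27 + 2*4 + 9 + 2*4*27 + 6*3*4)/(3 + 9)) = 112*((27 + 8 + 9 + 216 + 72)/12) = 112*((1/12)*332) = 112*(83/3) = 9296/3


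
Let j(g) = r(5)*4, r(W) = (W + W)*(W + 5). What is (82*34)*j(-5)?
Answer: 1115200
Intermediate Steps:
r(W) = 2*W*(5 + W) (r(W) = (2*W)*(5 + W) = 2*W*(5 + W))
j(g) = 400 (j(g) = (2*5*(5 + 5))*4 = (2*5*10)*4 = 100*4 = 400)
(82*34)*j(-5) = (82*34)*400 = 2788*400 = 1115200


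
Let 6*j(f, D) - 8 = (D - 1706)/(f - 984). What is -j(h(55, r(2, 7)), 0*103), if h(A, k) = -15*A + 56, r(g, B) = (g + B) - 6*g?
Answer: -7865/5259 ≈ -1.4955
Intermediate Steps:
r(g, B) = B - 5*g (r(g, B) = (B + g) - 6*g = B - 5*g)
h(A, k) = 56 - 15*A
j(f, D) = 4/3 + (-1706 + D)/(6*(-984 + f)) (j(f, D) = 4/3 + ((D - 1706)/(f - 984))/6 = 4/3 + ((-1706 + D)/(-984 + f))/6 = 4/3 + (-1706 + D)/(6*(-984 + f)))
-j(h(55, r(2, 7)), 0*103) = -(-9578 + 0*103 + 8*(56 - 15*55))/(6*(-984 + (56 - 15*55))) = -(-9578 + 0 + 8*(56 - 825))/(6*(-984 + (56 - 825))) = -(-9578 + 0 + 8*(-769))/(6*(-984 - 769)) = -(-9578 + 0 - 6152)/(6*(-1753)) = -(-1)*(-15730)/(6*1753) = -1*7865/5259 = -7865/5259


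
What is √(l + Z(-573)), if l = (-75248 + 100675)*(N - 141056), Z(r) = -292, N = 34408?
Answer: 42*I*√1537267 ≈ 52074.0*I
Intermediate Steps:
l = -2711738696 (l = (-75248 + 100675)*(34408 - 141056) = 25427*(-106648) = -2711738696)
√(l + Z(-573)) = √(-2711738696 - 292) = √(-2711738988) = 42*I*√1537267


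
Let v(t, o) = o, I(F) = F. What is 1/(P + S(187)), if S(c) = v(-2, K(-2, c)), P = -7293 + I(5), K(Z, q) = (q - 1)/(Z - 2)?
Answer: -2/14669 ≈ -0.00013634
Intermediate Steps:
K(Z, q) = (-1 + q)/(-2 + Z)
P = -7288 (P = -7293 + 5 = -7288)
S(c) = 1/4 - c/4 (S(c) = (-1 + c)/(-2 - 2) = (-1 + c)/(-4) = -(-1 + c)/4 = 1/4 - c/4)
1/(P + S(187)) = 1/(-7288 + (1/4 - 1/4*187)) = 1/(-7288 + (1/4 - 187/4)) = 1/(-7288 - 93/2) = 1/(-14669/2) = -2/14669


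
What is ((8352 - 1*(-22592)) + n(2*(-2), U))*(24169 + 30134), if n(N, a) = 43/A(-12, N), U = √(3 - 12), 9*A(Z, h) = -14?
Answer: 23503913187/14 ≈ 1.6789e+9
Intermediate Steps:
A(Z, h) = -14/9 (A(Z, h) = (⅑)*(-14) = -14/9)
U = 3*I (U = √(-9) = 3*I ≈ 3.0*I)
n(N, a) = -387/14 (n(N, a) = 43/(-14/9) = 43*(-9/14) = -387/14)
((8352 - 1*(-22592)) + n(2*(-2), U))*(24169 + 30134) = ((8352 - 1*(-22592)) - 387/14)*(24169 + 30134) = ((8352 + 22592) - 387/14)*54303 = (30944 - 387/14)*54303 = (432829/14)*54303 = 23503913187/14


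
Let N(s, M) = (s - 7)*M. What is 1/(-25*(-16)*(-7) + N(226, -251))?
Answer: -1/57769 ≈ -1.7310e-5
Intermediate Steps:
N(s, M) = M*(-7 + s) (N(s, M) = (-7 + s)*M = M*(-7 + s))
1/(-25*(-16)*(-7) + N(226, -251)) = 1/(-25*(-16)*(-7) - 251*(-7 + 226)) = 1/(400*(-7) - 251*219) = 1/(-2800 - 54969) = 1/(-57769) = -1/57769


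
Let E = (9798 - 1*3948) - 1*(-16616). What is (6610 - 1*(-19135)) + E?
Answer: 48211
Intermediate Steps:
E = 22466 (E = (9798 - 3948) + 16616 = 5850 + 16616 = 22466)
(6610 - 1*(-19135)) + E = (6610 - 1*(-19135)) + 22466 = (6610 + 19135) + 22466 = 25745 + 22466 = 48211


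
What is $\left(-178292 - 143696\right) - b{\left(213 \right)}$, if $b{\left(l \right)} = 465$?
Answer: $-322453$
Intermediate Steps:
$\left(-178292 - 143696\right) - b{\left(213 \right)} = \left(-178292 - 143696\right) - 465 = -321988 - 465 = -322453$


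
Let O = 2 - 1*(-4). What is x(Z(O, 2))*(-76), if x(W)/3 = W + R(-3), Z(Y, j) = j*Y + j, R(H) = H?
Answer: -2508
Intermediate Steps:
O = 6 (O = 2 + 4 = 6)
Z(Y, j) = j + Y*j (Z(Y, j) = Y*j + j = j + Y*j)
x(W) = -9 + 3*W (x(W) = 3*(W - 3) = 3*(-3 + W) = -9 + 3*W)
x(Z(O, 2))*(-76) = (-9 + 3*(2*(1 + 6)))*(-76) = (-9 + 3*(2*7))*(-76) = (-9 + 3*14)*(-76) = (-9 + 42)*(-76) = 33*(-76) = -2508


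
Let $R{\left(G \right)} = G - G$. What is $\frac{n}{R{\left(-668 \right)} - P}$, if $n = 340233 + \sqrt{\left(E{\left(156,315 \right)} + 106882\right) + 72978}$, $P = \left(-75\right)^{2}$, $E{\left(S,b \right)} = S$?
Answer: $- \frac{113411}{1875} - \frac{4 \sqrt{11251}}{5625} \approx -60.561$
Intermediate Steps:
$R{\left(G \right)} = 0$
$P = 5625$
$n = 340233 + 4 \sqrt{11251}$ ($n = 340233 + \sqrt{\left(156 + 106882\right) + 72978} = 340233 + \sqrt{107038 + 72978} = 340233 + \sqrt{180016} = 340233 + 4 \sqrt{11251} \approx 3.4066 \cdot 10^{5}$)
$\frac{n}{R{\left(-668 \right)} - P} = \frac{340233 + 4 \sqrt{11251}}{0 - 5625} = \frac{340233 + 4 \sqrt{11251}}{-5625} = \left(340233 + 4 \sqrt{11251}\right) \left(- \frac{1}{5625}\right) = - \frac{113411}{1875} - \frac{4 \sqrt{11251}}{5625}$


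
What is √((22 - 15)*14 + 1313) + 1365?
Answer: 1365 + √1411 ≈ 1402.6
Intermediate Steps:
√((22 - 15)*14 + 1313) + 1365 = √(7*14 + 1313) + 1365 = √(98 + 1313) + 1365 = √1411 + 1365 = 1365 + √1411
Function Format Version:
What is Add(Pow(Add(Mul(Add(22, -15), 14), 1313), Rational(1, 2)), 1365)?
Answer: Add(1365, Pow(1411, Rational(1, 2))) ≈ 1402.6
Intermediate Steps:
Add(Pow(Add(Mul(Add(22, -15), 14), 1313), Rational(1, 2)), 1365) = Add(Pow(Add(Mul(7, 14), 1313), Rational(1, 2)), 1365) = Add(Pow(Add(98, 1313), Rational(1, 2)), 1365) = Add(Pow(1411, Rational(1, 2)), 1365) = Add(1365, Pow(1411, Rational(1, 2)))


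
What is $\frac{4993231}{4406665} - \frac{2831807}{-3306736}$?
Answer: $\frac{28990121497671}{14571677795440} \approx 1.9895$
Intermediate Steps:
$\frac{4993231}{4406665} - \frac{2831807}{-3306736} = 4993231 \cdot \frac{1}{4406665} - - \frac{2831807}{3306736} = \frac{4993231}{4406665} + \frac{2831807}{3306736} = \frac{28990121497671}{14571677795440}$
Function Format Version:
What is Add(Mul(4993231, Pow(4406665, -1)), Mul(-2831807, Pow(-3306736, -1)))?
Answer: Rational(28990121497671, 14571677795440) ≈ 1.9895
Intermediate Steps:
Add(Mul(4993231, Pow(4406665, -1)), Mul(-2831807, Pow(-3306736, -1))) = Add(Mul(4993231, Rational(1, 4406665)), Mul(-2831807, Rational(-1, 3306736))) = Add(Rational(4993231, 4406665), Rational(2831807, 3306736)) = Rational(28990121497671, 14571677795440)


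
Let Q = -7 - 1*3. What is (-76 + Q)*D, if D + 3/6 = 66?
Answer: -5633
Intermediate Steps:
D = 131/2 (D = -1/2 + 66 = 131/2 ≈ 65.500)
Q = -10 (Q = -7 - 3 = -10)
(-76 + Q)*D = (-76 - 10)*(131/2) = -86*131/2 = -5633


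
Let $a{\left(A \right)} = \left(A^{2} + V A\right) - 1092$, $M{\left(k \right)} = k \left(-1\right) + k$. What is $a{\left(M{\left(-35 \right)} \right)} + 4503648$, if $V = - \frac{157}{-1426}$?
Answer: $4502556$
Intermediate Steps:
$M{\left(k \right)} = 0$ ($M{\left(k \right)} = - k + k = 0$)
$V = \frac{157}{1426}$ ($V = \left(-157\right) \left(- \frac{1}{1426}\right) = \frac{157}{1426} \approx 0.1101$)
$a{\left(A \right)} = -1092 + A^{2} + \frac{157 A}{1426}$ ($a{\left(A \right)} = \left(A^{2} + \frac{157 A}{1426}\right) - 1092 = -1092 + A^{2} + \frac{157 A}{1426}$)
$a{\left(M{\left(-35 \right)} \right)} + 4503648 = \left(-1092 + 0^{2} + \frac{157}{1426} \cdot 0\right) + 4503648 = \left(-1092 + 0 + 0\right) + 4503648 = -1092 + 4503648 = 4502556$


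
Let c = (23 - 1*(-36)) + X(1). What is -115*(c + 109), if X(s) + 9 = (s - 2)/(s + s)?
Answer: -36455/2 ≈ -18228.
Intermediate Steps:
X(s) = -9 + (-2 + s)/(2*s) (X(s) = -9 + (s - 2)/(s + s) = -9 + (-2 + s)/((2*s)) = -9 + (-2 + s)*(1/(2*s)) = -9 + (-2 + s)/(2*s))
c = 99/2 (c = (23 - 1*(-36)) + (-17/2 - 1/1) = (23 + 36) + (-17/2 - 1*1) = 59 + (-17/2 - 1) = 59 - 19/2 = 99/2 ≈ 49.500)
-115*(c + 109) = -115*(99/2 + 109) = -115*317/2 = -36455/2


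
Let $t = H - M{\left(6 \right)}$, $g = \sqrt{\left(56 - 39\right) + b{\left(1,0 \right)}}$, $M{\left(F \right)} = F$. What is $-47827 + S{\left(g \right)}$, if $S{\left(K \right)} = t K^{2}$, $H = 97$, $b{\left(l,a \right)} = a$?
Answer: $-46280$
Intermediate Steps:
$g = \sqrt{17}$ ($g = \sqrt{\left(56 - 39\right) + 0} = \sqrt{17 + 0} = \sqrt{17} \approx 4.1231$)
$t = 91$ ($t = 97 - 6 = 91$)
$S{\left(K \right)} = 91 K^{2}$
$-47827 + S{\left(g \right)} = -47827 + 91 \left(\sqrt{17}\right)^{2} = -47827 + 91 \cdot 17 = -47827 + 1547 = -46280$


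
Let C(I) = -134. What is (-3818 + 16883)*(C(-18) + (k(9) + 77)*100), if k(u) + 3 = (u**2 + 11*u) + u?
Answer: 341858790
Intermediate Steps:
k(u) = -3 + u**2 + 12*u (k(u) = -3 + ((u**2 + 11*u) + u) = -3 + (u**2 + 12*u) = -3 + u**2 + 12*u)
(-3818 + 16883)*(C(-18) + (k(9) + 77)*100) = (-3818 + 16883)*(-134 + ((-3 + 9**2 + 12*9) + 77)*100) = 13065*(-134 + ((-3 + 81 + 108) + 77)*100) = 13065*(-134 + (186 + 77)*100) = 13065*(-134 + 263*100) = 13065*(-134 + 26300) = 13065*26166 = 341858790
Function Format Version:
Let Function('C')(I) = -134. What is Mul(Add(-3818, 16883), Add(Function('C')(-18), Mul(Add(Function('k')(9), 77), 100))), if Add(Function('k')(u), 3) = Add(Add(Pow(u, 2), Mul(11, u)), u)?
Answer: 341858790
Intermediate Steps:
Function('k')(u) = Add(-3, Pow(u, 2), Mul(12, u)) (Function('k')(u) = Add(-3, Add(Add(Pow(u, 2), Mul(11, u)), u)) = Add(-3, Add(Pow(u, 2), Mul(12, u))) = Add(-3, Pow(u, 2), Mul(12, u)))
Mul(Add(-3818, 16883), Add(Function('C')(-18), Mul(Add(Function('k')(9), 77), 100))) = Mul(Add(-3818, 16883), Add(-134, Mul(Add(Add(-3, Pow(9, 2), Mul(12, 9)), 77), 100))) = Mul(13065, Add(-134, Mul(Add(Add(-3, 81, 108), 77), 100))) = Mul(13065, Add(-134, Mul(Add(186, 77), 100))) = Mul(13065, Add(-134, Mul(263, 100))) = Mul(13065, Add(-134, 26300)) = Mul(13065, 26166) = 341858790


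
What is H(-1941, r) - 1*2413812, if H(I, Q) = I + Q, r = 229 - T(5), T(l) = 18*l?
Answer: -2415614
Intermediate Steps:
r = 139 (r = 229 - 18*5 = 229 - 1*90 = 229 - 90 = 139)
H(-1941, r) - 1*2413812 = (-1941 + 139) - 1*2413812 = -1802 - 2413812 = -2415614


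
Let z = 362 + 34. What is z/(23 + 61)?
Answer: 33/7 ≈ 4.7143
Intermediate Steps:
z = 396
z/(23 + 61) = 396/(23 + 61) = 396/84 = (1/84)*396 = 33/7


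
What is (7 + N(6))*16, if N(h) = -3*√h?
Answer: 112 - 48*√6 ≈ -5.5755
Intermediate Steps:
(7 + N(6))*16 = (7 - 3*√6)*16 = 112 - 48*√6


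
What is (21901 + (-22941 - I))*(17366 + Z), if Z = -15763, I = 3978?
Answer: -8043854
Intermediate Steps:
(21901 + (-22941 - I))*(17366 + Z) = (21901 + (-22941 - 1*3978))*(17366 - 15763) = (21901 + (-22941 - 3978))*1603 = (21901 - 26919)*1603 = -5018*1603 = -8043854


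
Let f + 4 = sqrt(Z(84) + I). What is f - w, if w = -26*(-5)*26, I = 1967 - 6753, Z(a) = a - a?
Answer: -3384 + I*sqrt(4786) ≈ -3384.0 + 69.181*I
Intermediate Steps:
Z(a) = 0
I = -4786
w = 3380 (w = 130*26 = 3380)
f = -4 + I*sqrt(4786) (f = -4 + sqrt(0 - 4786) = -4 + sqrt(-4786) = -4 + I*sqrt(4786) ≈ -4.0 + 69.181*I)
f - w = (-4 + I*sqrt(4786)) - 1*3380 = (-4 + I*sqrt(4786)) - 3380 = -3384 + I*sqrt(4786)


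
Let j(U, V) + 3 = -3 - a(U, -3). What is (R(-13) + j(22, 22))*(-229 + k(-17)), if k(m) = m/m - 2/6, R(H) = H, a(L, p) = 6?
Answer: 17125/3 ≈ 5708.3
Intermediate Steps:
j(U, V) = -12 (j(U, V) = -3 + (-3 - 1*6) = -3 + (-3 - 6) = -3 - 9 = -12)
k(m) = ⅔ (k(m) = 1 - 2*⅙ = 1 - ⅓ = ⅔)
(R(-13) + j(22, 22))*(-229 + k(-17)) = (-13 - 12)*(-229 + ⅔) = -25*(-685/3) = 17125/3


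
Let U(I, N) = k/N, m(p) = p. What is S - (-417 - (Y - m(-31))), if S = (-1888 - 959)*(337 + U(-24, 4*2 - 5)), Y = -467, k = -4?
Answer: -955662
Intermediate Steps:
U(I, N) = -4/N
S = -955643 (S = (-1888 - 959)*(337 - 4/(4*2 - 5)) = -2847*(337 - 4/(8 - 5)) = -2847*(337 - 4/3) = -2847*1007/3 = -955643)
S - (-417 - (Y - m(-31))) = -955643 - (-417 - (-467 - 1*(-31))) = -955643 - (-417 - (-467 + 31)) = -955643 - (-417 - 1*(-436)) = -955643 - (-417 + 436) = -955643 - 1*19 = -955643 - 19 = -955662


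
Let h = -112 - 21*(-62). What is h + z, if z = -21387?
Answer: -20197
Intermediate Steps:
h = 1190 (h = -112 + 1302 = 1190)
h + z = 1190 - 21387 = -20197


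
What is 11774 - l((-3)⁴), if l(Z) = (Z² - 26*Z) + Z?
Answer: 7238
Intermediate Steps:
l(Z) = Z² - 25*Z
11774 - l((-3)⁴) = 11774 - (-3)⁴*(-25 + (-3)⁴) = 11774 - 81*(-25 + 81) = 11774 - 81*56 = 11774 - 1*4536 = 11774 - 4536 = 7238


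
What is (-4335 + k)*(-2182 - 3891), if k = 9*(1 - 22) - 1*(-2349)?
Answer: 13208775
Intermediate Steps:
k = 2160 (k = 9*(-21) + 2349 = -189 + 2349 = 2160)
(-4335 + k)*(-2182 - 3891) = (-4335 + 2160)*(-2182 - 3891) = -2175*(-6073) = 13208775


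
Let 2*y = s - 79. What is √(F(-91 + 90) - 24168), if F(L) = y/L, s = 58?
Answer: I*√96630/2 ≈ 155.43*I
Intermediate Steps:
y = -21/2 (y = (58 - 79)/2 = (½)*(-21) = -21/2 ≈ -10.500)
F(L) = -21/(2*L)
√(F(-91 + 90) - 24168) = √(-21/(2*(-91 + 90)) - 24168) = √(-21/2/(-1) - 24168) = √(-21/2*(-1) - 24168) = √(21/2 - 24168) = √(-48315/2) = I*√96630/2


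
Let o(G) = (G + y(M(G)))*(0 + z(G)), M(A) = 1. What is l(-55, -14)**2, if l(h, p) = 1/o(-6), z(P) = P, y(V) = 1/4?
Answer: 4/4761 ≈ 0.00084016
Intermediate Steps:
y(V) = 1/4
o(G) = G*(1/4 + G) (o(G) = (G + 1/4)*(0 + G) = (1/4 + G)*G = G*(1/4 + G))
l(h, p) = 2/69 (l(h, p) = 1/(-6*(1/4 - 6)) = 1/(-6*(-23/4)) = 1/(69/2) = 2/69)
l(-55, -14)**2 = (2/69)**2 = 4/4761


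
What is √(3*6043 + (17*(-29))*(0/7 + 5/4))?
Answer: √70051/2 ≈ 132.34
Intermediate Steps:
√(3*6043 + (17*(-29))*(0/7 + 5/4)) = √(18129 - 493*(0*(⅐) + 5*(¼))) = √(18129 - 493*(0 + 5/4)) = √(18129 - 493*5/4) = √(18129 - 2465/4) = √(70051/4) = √70051/2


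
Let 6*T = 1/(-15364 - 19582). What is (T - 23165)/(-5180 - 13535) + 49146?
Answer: 192858004410181/3924086340 ≈ 49147.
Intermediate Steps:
T = -1/209676 (T = 1/(6*(-15364 - 19582)) = (1/6)/(-34946) = (1/6)*(-1/34946) = -1/209676 ≈ -4.7693e-6)
(T - 23165)/(-5180 - 13535) + 49146 = (-1/209676 - 23165)/(-5180 - 13535) + 49146 = -4857144541/209676/(-18715) + 49146 = -4857144541/209676*(-1/18715) + 49146 = 4857144541/3924086340 + 49146 = 192858004410181/3924086340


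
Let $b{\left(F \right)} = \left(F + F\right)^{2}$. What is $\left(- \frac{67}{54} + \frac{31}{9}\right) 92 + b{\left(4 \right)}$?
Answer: $\frac{7202}{27} \approx 266.74$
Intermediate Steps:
$b{\left(F \right)} = 4 F^{2}$ ($b{\left(F \right)} = \left(2 F\right)^{2} = 4 F^{2}$)
$\left(- \frac{67}{54} + \frac{31}{9}\right) 92 + b{\left(4 \right)} = \left(- \frac{67}{54} + \frac{31}{9}\right) 92 + 4 \cdot 4^{2} = \left(\left(-67\right) \frac{1}{54} + 31 \cdot \frac{1}{9}\right) 92 + 4 \cdot 16 = \left(- \frac{67}{54} + \frac{31}{9}\right) 92 + 64 = \frac{119}{54} \cdot 92 + 64 = \frac{5474}{27} + 64 = \frac{7202}{27}$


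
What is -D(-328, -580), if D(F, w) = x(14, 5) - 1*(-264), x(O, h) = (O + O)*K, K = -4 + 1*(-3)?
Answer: -68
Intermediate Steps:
K = -7 (K = -4 - 3 = -7)
x(O, h) = -14*O (x(O, h) = (O + O)*(-7) = (2*O)*(-7) = -14*O)
D(F, w) = 68 (D(F, w) = -14*14 - 1*(-264) = -196 + 264 = 68)
-D(-328, -580) = -1*68 = -68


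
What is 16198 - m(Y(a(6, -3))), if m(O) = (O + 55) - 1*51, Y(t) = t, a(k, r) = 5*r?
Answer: 16209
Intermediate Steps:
m(O) = 4 + O (m(O) = (55 + O) - 51 = 4 + O)
16198 - m(Y(a(6, -3))) = 16198 - (4 + 5*(-3)) = 16198 - (4 - 15) = 16198 - 1*(-11) = 16198 + 11 = 16209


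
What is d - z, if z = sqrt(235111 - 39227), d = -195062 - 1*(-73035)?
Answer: -122027 - 2*sqrt(48971) ≈ -1.2247e+5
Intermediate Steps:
d = -122027 (d = -195062 + 73035 = -122027)
z = 2*sqrt(48971) (z = sqrt(195884) = 2*sqrt(48971) ≈ 442.59)
d - z = -122027 - 2*sqrt(48971)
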